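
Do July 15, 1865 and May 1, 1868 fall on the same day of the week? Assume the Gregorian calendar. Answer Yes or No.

No

From Jul 15, 1865 to May 1, 1868 is 1021 days.
1021 mod 7 = 6, so they are different weekdays.
(Jul 15, 1865 is a Saturday; May 1, 1868 is a Friday.)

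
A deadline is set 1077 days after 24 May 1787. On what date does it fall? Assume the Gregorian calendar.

+366 (one year; includes Feb 29, 1788) → May 24, 1788 (711 left).
+365 (one year) → May 24, 1789 (346 left).
May has 31 days: +8 → Jun 1, 1789 (338 left).
Jun has 30 days: +30 → Jul 1, 1789 (308 left).
Jul has 31 days: +31 → Aug 1, 1789 (277 left).
Aug has 31 days: +31 → Sep 1, 1789 (246 left).
Sep has 30 days: +30 → Oct 1, 1789 (216 left).
Oct has 31 days: +31 → Nov 1, 1789 (185 left).
Nov has 30 days: +30 → Dec 1, 1789 (155 left).
Dec has 31 days: +31 → Jan 1, 1790 (124 left).
Jan has 31 days: +31 → Feb 1, 1790 (93 left).
Feb has 28 days: +28 → Mar 1, 1790 (65 left).
Mar has 31 days: +31 → Apr 1, 1790 (34 left).
Apr has 30 days: +30 → May 1, 1790 (4 left).
+4 → May 5, 1790.

May 5, 1790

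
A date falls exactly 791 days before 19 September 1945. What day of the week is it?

Wednesday

First find the weekday of Sep 19, 1945. Doomsday rule: the anchor day for the 1900s is Wednesday. For year 45: 45÷12 = 3 r 9, and 9÷4 = 2, so 3+9+2 = 14.
Wednesday + 14 ≡ Wednesday — that's 1945's doomsday.
In September the doomsday date is Sep 5.
Sep 19 is 14 days after Sep 5; 14 mod 7 = 0, so Wednesday + 0 = Wednesday.
791 mod 7 = 0, so 791 days before a Wednesday is Wednesday − 0 = Wednesday.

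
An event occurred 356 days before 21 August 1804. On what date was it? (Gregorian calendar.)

August 31, 1803

−21 → Jul 31, 1804 (end of Jul, 31 days; 335 left).
−31 → Jun 30, 1804 (end of Jun, 30 days; 304 left).
−30 → May 31, 1804 (end of May, 31 days; 274 left).
−31 → Apr 30, 1804 (end of Apr, 30 days; 243 left).
−30 → Mar 31, 1804 (end of Mar, 31 days; 213 left).
−31 → Feb 29, 1804 (end of Feb, 29 days; 182 left).
−29 → Jan 31, 1804 (end of Jan, 31 days; 153 left).
−31 → Dec 31, 1803 (end of Dec, 31 days; 122 left).
−31 → Nov 30, 1803 (end of Nov, 30 days; 91 left).
−30 → Oct 31, 1803 (end of Oct, 31 days; 61 left).
−31 → Sep 30, 1803 (end of Sep, 30 days; 30 left).
−30 → Aug 31, 1803 (end of Aug, 31 days; 0 left).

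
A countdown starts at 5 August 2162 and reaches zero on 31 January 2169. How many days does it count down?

2371

Aug 5, 2162 → Aug 5, 2163: 365 days.
Aug 5, 2163 → Aug 5, 2164: 366 days (Feb 29, 2164 is in that span).
Aug 5, 2164 → Aug 5, 2165: 365 days.
Aug 5, 2165 → Aug 5, 2166: 365 days.
Aug 5, 2166 → Aug 5, 2167: 365 days.
Aug 5, 2167 → Aug 5, 2168: 366 days (Feb 29, 2168 is in that span).
Aug 5, 2168 → Sep 5, 2168: 31 days (August has 31).
Sep 5, 2168 → Oct 5, 2168: 30 days (September has 30).
Oct 5, 2168 → Nov 5, 2168: 31 days (October has 31).
Nov 5, 2168 → Dec 5, 2168: 30 days (November has 30).
Dec 5, 2168 → Jan 5, 2169: 31 days (December has 31).
Jan 5, 2169 → Jan 31, 2169: 26 days.
Total: 2371 days.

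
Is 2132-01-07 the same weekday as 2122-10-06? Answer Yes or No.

No

From Oct 6, 2122 to Jan 7, 2132 is 3380 days.
3380 mod 7 = 6, so they are different weekdays.
(Oct 6, 2122 is a Tuesday; Jan 7, 2132 is a Monday.)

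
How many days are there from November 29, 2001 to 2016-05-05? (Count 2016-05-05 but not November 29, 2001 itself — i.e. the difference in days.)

Nov 29, 2001 → Nov 29, 2002: 365 days.
Nov 29, 2002 → Nov 29, 2003: 365 days.
Nov 29, 2003 → Nov 29, 2004: 366 days (Feb 29, 2004 is in that span).
Nov 29, 2004 → Nov 29, 2005: 365 days.
Nov 29, 2005 → Nov 29, 2006: 365 days.
Nov 29, 2006 → Nov 29, 2007: 365 days.
Nov 29, 2007 → Nov 29, 2008: 366 days (Feb 29, 2008 is in that span).
Nov 29, 2008 → Nov 29, 2009: 365 days.
Nov 29, 2009 → Nov 29, 2010: 365 days.
Nov 29, 2010 → Nov 29, 2011: 365 days.
Nov 29, 2011 → Nov 29, 2012: 366 days (Feb 29, 2012 is in that span).
Nov 29, 2012 → Nov 29, 2013: 365 days.
Nov 29, 2013 → Nov 29, 2014: 365 days.
Nov 29, 2014 → Nov 29, 2015: 365 days.
Nov 29, 2015 → Dec 29, 2015: 30 days (November has 30).
Dec 29, 2015 → Jan 29, 2016: 31 days (December has 31).
Jan 29, 2016 → Feb 29, 2016: 31 days (January has 31).
Feb 29, 2016 → Mar 29, 2016: 29 days (February has 29).
Mar 29, 2016 → Apr 29, 2016: 31 days (March has 31).
Apr 29, 2016 → May 5, 2016: 6 days.
Total: 5271 days.

5271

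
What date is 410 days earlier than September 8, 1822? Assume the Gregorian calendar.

−365 (one year) → Sep 8, 1821 (45 left).
−8 → Aug 31, 1821 (end of Aug, 31 days; 37 left).
−31 → Jul 31, 1821 (end of Jul, 31 days; 6 left).
−6 → Jul 25, 1821.

July 25, 1821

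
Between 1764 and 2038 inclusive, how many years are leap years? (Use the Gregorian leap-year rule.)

67

Multiples of 4 in [1764,2038]: 69.
Of those, multiples of 100: 3 (not leap unless ÷400).
Multiples of 400: 1.
Leap years = 69 − 3 + 1 = 67.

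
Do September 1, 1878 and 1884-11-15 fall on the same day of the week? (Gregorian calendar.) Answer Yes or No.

From Sep 1, 1878 to Nov 15, 1884 is 2267 days.
2267 mod 7 = 6, so they are different weekdays.
(Sep 1, 1878 is a Sunday; Nov 15, 1884 is a Saturday.)

No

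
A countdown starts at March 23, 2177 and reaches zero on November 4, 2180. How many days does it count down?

Mar 23, 2177 → Mar 23, 2178: 365 days.
Mar 23, 2178 → Mar 23, 2179: 365 days.
Mar 23, 2179 → Mar 23, 2180: 366 days (Feb 29, 2180 is in that span).
Mar 23, 2180 → Apr 23, 2180: 31 days (March has 31).
Apr 23, 2180 → May 23, 2180: 30 days (April has 30).
May 23, 2180 → Jun 23, 2180: 31 days (May has 31).
Jun 23, 2180 → Jul 23, 2180: 30 days (June has 30).
Jul 23, 2180 → Aug 23, 2180: 31 days (July has 31).
Aug 23, 2180 → Sep 23, 2180: 31 days (August has 31).
Sep 23, 2180 → Oct 23, 2180: 30 days (September has 30).
Oct 23, 2180 → Nov 4, 2180: 12 days.
Total: 1322 days.

1322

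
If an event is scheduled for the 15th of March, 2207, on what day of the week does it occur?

Sunday

January 1, 2207 is a Thursday.
Jan 1, 2207 → Feb 1, 2207: 31 days (January has 31).
Feb 1, 2207 → Mar 1, 2207: 28 days (February has 28).
Mar 1, 2207 → Mar 15, 2207: 14 days.
Total: 73 days.
73 mod 7 = 3, so Thursday + 3 = Sunday.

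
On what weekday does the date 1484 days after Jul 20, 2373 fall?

First find the weekday of Jul 20, 2373. Doomsday rule: the anchor day for the 2300s is Wednesday. For year 73: 73÷12 = 6 r 1, and 1÷4 = 0, so 6+1+0 = 7.
Wednesday + 7 ≡ Wednesday — that's 2373's doomsday.
In July the doomsday date is Jul 11.
Jul 20 is 9 days after Jul 11; 9 mod 7 = 2, so Wednesday + 2 = Friday.
1484 mod 7 = 0, so 1484 days after a Friday is Friday + 0 = Friday.

Friday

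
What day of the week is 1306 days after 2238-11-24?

Wednesday

Nov 24, 2238 is a Saturday.
1306 mod 7 = 4, so 1306 days after a Saturday is Saturday + 4 = Wednesday.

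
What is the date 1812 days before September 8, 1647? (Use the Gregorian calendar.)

−365 (one year) → Sep 8, 1646 (1447 left).
−365 (one year) → Sep 8, 1645 (1082 left).
−365 (one year) → Sep 8, 1644 (717 left).
−366 (one year; includes Feb 29, 1644) → Sep 8, 1643 (351 left).
−8 → Aug 31, 1643 (end of Aug, 31 days; 343 left).
−31 → Jul 31, 1643 (end of Jul, 31 days; 312 left).
−31 → Jun 30, 1643 (end of Jun, 30 days; 281 left).
−30 → May 31, 1643 (end of May, 31 days; 251 left).
−31 → Apr 30, 1643 (end of Apr, 30 days; 220 left).
−30 → Mar 31, 1643 (end of Mar, 31 days; 190 left).
−31 → Feb 28, 1643 (end of Feb, 28 days; 159 left).
−28 → Jan 31, 1643 (end of Jan, 31 days; 131 left).
−31 → Dec 31, 1642 (end of Dec, 31 days; 100 left).
−31 → Nov 30, 1642 (end of Nov, 30 days; 69 left).
−30 → Oct 31, 1642 (end of Oct, 31 days; 39 left).
−31 → Sep 30, 1642 (end of Sep, 30 days; 8 left).
−8 → Sep 22, 1642.

September 22, 1642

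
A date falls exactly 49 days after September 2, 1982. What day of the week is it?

Thursday

First find the weekday of Sep 2, 1982. Doomsday rule: the anchor day for the 1900s is Wednesday. For year 82: 82÷12 = 6 r 10, and 10÷4 = 2, so 6+10+2 = 18.
Wednesday + 18 ≡ Sunday — that's 1982's doomsday.
In September the doomsday date is Sep 5.
Sep 2 is 3 days before Sep 5; 3 mod 7 = 3, so Sunday − 3 = Thursday.
49 mod 7 = 0, so 49 days after a Thursday is Thursday + 0 = Thursday.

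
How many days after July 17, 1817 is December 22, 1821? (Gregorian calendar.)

Jul 17, 1817 → Jul 17, 1818: 365 days.
Jul 17, 1818 → Jul 17, 1819: 365 days.
Jul 17, 1819 → Jul 17, 1820: 366 days (Feb 29, 1820 is in that span).
Jul 17, 1820 → Jul 17, 1821: 365 days.
Jul 17, 1821 → Aug 17, 1821: 31 days (July has 31).
Aug 17, 1821 → Sep 17, 1821: 31 days (August has 31).
Sep 17, 1821 → Oct 17, 1821: 30 days (September has 30).
Oct 17, 1821 → Nov 17, 1821: 31 days (October has 31).
Nov 17, 1821 → Dec 17, 1821: 30 days (November has 30).
Dec 17, 1821 → Dec 22, 1821: 5 days.
Total: 1619 days.

1619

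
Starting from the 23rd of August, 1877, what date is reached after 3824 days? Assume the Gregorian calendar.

+365 (one year) → Aug 23, 1878 (3459 left).
+365 (one year) → Aug 23, 1879 (3094 left).
+366 (one year; includes Feb 29, 1880) → Aug 23, 1880 (2728 left).
+365 (one year) → Aug 23, 1881 (2363 left).
+365 (one year) → Aug 23, 1882 (1998 left).
+365 (one year) → Aug 23, 1883 (1633 left).
+366 (one year; includes Feb 29, 1884) → Aug 23, 1884 (1267 left).
+365 (one year) → Aug 23, 1885 (902 left).
+365 (one year) → Aug 23, 1886 (537 left).
+365 (one year) → Aug 23, 1887 (172 left).
Aug has 31 days: +9 → Sep 1, 1887 (163 left).
Sep has 30 days: +30 → Oct 1, 1887 (133 left).
Oct has 31 days: +31 → Nov 1, 1887 (102 left).
Nov has 30 days: +30 → Dec 1, 1887 (72 left).
Dec has 31 days: +31 → Jan 1, 1888 (41 left).
Jan has 31 days: +31 → Feb 1, 1888 (10 left).
+10 → Feb 11, 1888.

February 11, 1888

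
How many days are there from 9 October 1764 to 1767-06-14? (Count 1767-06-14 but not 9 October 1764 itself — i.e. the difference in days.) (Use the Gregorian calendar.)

978

Oct 9, 1764 → Oct 9, 1765: 365 days.
Oct 9, 1765 → Oct 9, 1766: 365 days.
Oct 9, 1766 → Nov 9, 1766: 31 days (October has 31).
Nov 9, 1766 → Dec 9, 1766: 30 days (November has 30).
Dec 9, 1766 → Jan 9, 1767: 31 days (December has 31).
Jan 9, 1767 → Feb 9, 1767: 31 days (January has 31).
Feb 9, 1767 → Mar 9, 1767: 28 days (February has 28).
Mar 9, 1767 → Apr 9, 1767: 31 days (March has 31).
Apr 9, 1767 → May 9, 1767: 30 days (April has 30).
May 9, 1767 → Jun 9, 1767: 31 days (May has 31).
Jun 9, 1767 → Jun 14, 1767: 5 days.
Total: 978 days.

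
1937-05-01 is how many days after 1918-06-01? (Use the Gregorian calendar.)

Jun 1, 1918 → Jun 1, 1919: 365 days.
Jun 1, 1919 → Jun 1, 1920: 366 days (Feb 29, 1920 is in that span).
Jun 1, 1920 → Jun 1, 1921: 365 days.
Jun 1, 1921 → Jun 1, 1922: 365 days.
Jun 1, 1922 → Jun 1, 1923: 365 days.
Jun 1, 1923 → Jun 1, 1924: 366 days (Feb 29, 1924 is in that span).
Jun 1, 1924 → Jun 1, 1925: 365 days.
Jun 1, 1925 → Jun 1, 1926: 365 days.
Jun 1, 1926 → Jun 1, 1927: 365 days.
Jun 1, 1927 → Jun 1, 1928: 366 days (Feb 29, 1928 is in that span).
Jun 1, 1928 → Jun 1, 1929: 365 days.
Jun 1, 1929 → Jun 1, 1930: 365 days.
Jun 1, 1930 → Jun 1, 1931: 365 days.
Jun 1, 1931 → Jun 1, 1932: 366 days (Feb 29, 1932 is in that span).
Jun 1, 1932 → Jun 1, 1933: 365 days.
Jun 1, 1933 → Jun 1, 1934: 365 days.
Jun 1, 1934 → Jun 1, 1935: 365 days.
Jun 1, 1935 → Jun 1, 1936: 366 days (Feb 29, 1936 is in that span).
Jun 1, 1936 → Jul 1, 1936: 30 days (June has 30).
Jul 1, 1936 → Aug 1, 1936: 31 days (July has 31).
Aug 1, 1936 → Sep 1, 1936: 31 days (August has 31).
Sep 1, 1936 → Oct 1, 1936: 30 days (September has 30).
Oct 1, 1936 → Nov 1, 1936: 31 days (October has 31).
Nov 1, 1936 → Dec 1, 1936: 30 days (November has 30).
Dec 1, 1936 → Jan 1, 1937: 31 days (December has 31).
Jan 1, 1937 → Feb 1, 1937: 31 days (January has 31).
Feb 1, 1937 → Mar 1, 1937: 28 days (February has 28).
Mar 1, 1937 → Apr 1, 1937: 31 days (March has 31).
Apr 1, 1937 → May 1, 1937: 30 days.
Total: 6909 days.

6909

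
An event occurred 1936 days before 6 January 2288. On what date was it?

September 18, 2282

−365 (one year) → Jan 6, 2287 (1571 left).
−365 (one year) → Jan 6, 2286 (1206 left).
−365 (one year) → Jan 6, 2285 (841 left).
−366 (one year; includes Feb 29, 2284) → Jan 6, 2284 (475 left).
−365 (one year) → Jan 6, 2283 (110 left).
−6 → Dec 31, 2282 (end of Dec, 31 days; 104 left).
−31 → Nov 30, 2282 (end of Nov, 30 days; 73 left).
−30 → Oct 31, 2282 (end of Oct, 31 days; 43 left).
−31 → Sep 30, 2282 (end of Sep, 30 days; 12 left).
−12 → Sep 18, 2282.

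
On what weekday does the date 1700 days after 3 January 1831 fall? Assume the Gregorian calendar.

First find the weekday of Jan 3, 1831. Doomsday rule: the anchor day for the 1800s is Friday. For year 31: 31÷12 = 2 r 7, and 7÷4 = 1, so 2+7+1 = 10.
Friday + 10 ≡ Monday — that's 1831's doomsday.
In January the doomsday date is Jan 3 (1831 is not a leap year).
Jan 3 is the doomsday itself: Monday.
1700 mod 7 = 6, so 1700 days after a Monday is Monday + 6 = Sunday.

Sunday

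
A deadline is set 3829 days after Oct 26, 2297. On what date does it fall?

April 21, 2308

+365 (one year) → Oct 26, 2298 (3464 left).
+365 (one year) → Oct 26, 2299 (3099 left).
+365 (one year) → Oct 26, 2300 (2734 left).
+365 (one year) → Oct 26, 2301 (2369 left).
+365 (one year) → Oct 26, 2302 (2004 left).
+365 (one year) → Oct 26, 2303 (1639 left).
+366 (one year; includes Feb 29, 2304) → Oct 26, 2304 (1273 left).
+365 (one year) → Oct 26, 2305 (908 left).
+365 (one year) → Oct 26, 2306 (543 left).
+365 (one year) → Oct 26, 2307 (178 left).
Oct has 31 days: +6 → Nov 1, 2307 (172 left).
Nov has 30 days: +30 → Dec 1, 2307 (142 left).
Dec has 31 days: +31 → Jan 1, 2308 (111 left).
Jan has 31 days: +31 → Feb 1, 2308 (80 left).
Feb has 29 days: +29 → Mar 1, 2308 (51 left).
Mar has 31 days: +31 → Apr 1, 2308 (20 left).
+20 → Apr 21, 2308.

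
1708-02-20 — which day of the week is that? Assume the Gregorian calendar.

Monday

Doomsday rule: the anchor day for the 1700s is Sunday. For year 08: 8÷12 = 0 r 8, and 8÷4 = 2, so 0+8+2 = 10.
Sunday + 10 ≡ Wednesday — that's 1708's doomsday.
In February the doomsday date is Feb 29 (1708 is a leap year (divisible by 4)).
Feb 20 is 9 days before Feb 29; 9 mod 7 = 2, so Wednesday − 2 = Monday.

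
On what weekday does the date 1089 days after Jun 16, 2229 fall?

Saturday

First find the weekday of Jun 16, 2229. Doomsday rule: the anchor day for the 2200s is Friday. For year 29: 29÷12 = 2 r 5, and 5÷4 = 1, so 2+5+1 = 8.
Friday + 8 ≡ Saturday — that's 2229's doomsday.
In June the doomsday date is Jun 6.
Jun 16 is 10 days after Jun 6; 10 mod 7 = 3, so Saturday + 3 = Tuesday.
1089 mod 7 = 4, so 1089 days after a Tuesday is Tuesday + 4 = Saturday.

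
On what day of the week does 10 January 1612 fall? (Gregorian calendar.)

Tuesday

Doomsday rule: the anchor day for the 1600s is Tuesday. For year 12: 12÷12 = 1 r 0, and 0÷4 = 0, so 1+0+0 = 1.
Tuesday + 1 ≡ Wednesday — that's 1612's doomsday.
In January the doomsday date is Jan 4 (1612 is a leap year (divisible by 4)).
Jan 10 is 6 days after Jan 4; 6 mod 7 = 6, so Wednesday + 6 = Tuesday.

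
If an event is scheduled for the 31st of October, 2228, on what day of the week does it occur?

Friday

Doomsday rule: the anchor day for the 2200s is Friday. For year 28: 28÷12 = 2 r 4, and 4÷4 = 1, so 2+4+1 = 7.
Friday + 7 ≡ Friday — that's 2228's doomsday.
In October the doomsday date is Oct 10.
Oct 31 is 21 days after Oct 10; 21 mod 7 = 0, so Friday + 0 = Friday.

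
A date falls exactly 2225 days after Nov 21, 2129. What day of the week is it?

First find the weekday of Nov 21, 2129. Doomsday rule: the anchor day for the 2100s is Sunday. For year 29: 29÷12 = 2 r 5, and 5÷4 = 1, so 2+5+1 = 8.
Sunday + 8 ≡ Monday — that's 2129's doomsday.
In November the doomsday date is Nov 7.
Nov 21 is 14 days after Nov 7; 14 mod 7 = 0, so Monday + 0 = Monday.
2225 mod 7 = 6, so 2225 days after a Monday is Monday + 6 = Sunday.

Sunday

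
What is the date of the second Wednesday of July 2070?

July 1, 2070 is a Tuesday.
The first Wednesday is therefore July 2 (1 days later).
The second Wednesday is 2 + 1×7 = July 9.

July 9, 2070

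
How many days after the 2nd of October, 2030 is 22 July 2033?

Oct 2, 2030 → Oct 2, 2031: 365 days.
Oct 2, 2031 → Oct 2, 2032: 366 days (Feb 29, 2032 is in that span).
Oct 2, 2032 → Nov 2, 2032: 31 days (October has 31).
Nov 2, 2032 → Dec 2, 2032: 30 days (November has 30).
Dec 2, 2032 → Jan 2, 2033: 31 days (December has 31).
Jan 2, 2033 → Feb 2, 2033: 31 days (January has 31).
Feb 2, 2033 → Mar 2, 2033: 28 days (February has 28).
Mar 2, 2033 → Apr 2, 2033: 31 days (March has 31).
Apr 2, 2033 → May 2, 2033: 30 days (April has 30).
May 2, 2033 → Jun 2, 2033: 31 days (May has 31).
Jun 2, 2033 → Jul 2, 2033: 30 days (June has 30).
Jul 2, 2033 → Jul 22, 2033: 20 days.
Total: 1024 days.

1024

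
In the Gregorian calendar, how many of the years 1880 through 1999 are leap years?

Multiples of 4 in [1880,1999]: 30.
Of those, multiples of 100: 1 (not leap unless ÷400).
Multiples of 400: 0.
Leap years = 30 − 1 + 0 = 29.

29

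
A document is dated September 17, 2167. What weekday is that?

Thursday

Doomsday rule: the anchor day for the 2100s is Sunday. For year 67: 67÷12 = 5 r 7, and 7÷4 = 1, so 5+7+1 = 13.
Sunday + 13 ≡ Saturday — that's 2167's doomsday.
In September the doomsday date is Sep 5.
Sep 17 is 12 days after Sep 5; 12 mod 7 = 5, so Saturday + 5 = Thursday.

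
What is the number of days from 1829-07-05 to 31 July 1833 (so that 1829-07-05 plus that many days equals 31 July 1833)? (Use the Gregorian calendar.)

Jul 5, 1829 → Jul 5, 1830: 365 days.
Jul 5, 1830 → Jul 5, 1831: 365 days.
Jul 5, 1831 → Jul 5, 1832: 366 days (Feb 29, 1832 is in that span).
Jul 5, 1832 → Aug 5, 1832: 31 days (July has 31).
Aug 5, 1832 → Sep 5, 1832: 31 days (August has 31).
Sep 5, 1832 → Oct 5, 1832: 30 days (September has 30).
Oct 5, 1832 → Nov 5, 1832: 31 days (October has 31).
Nov 5, 1832 → Dec 5, 1832: 30 days (November has 30).
Dec 5, 1832 → Jan 5, 1833: 31 days (December has 31).
Jan 5, 1833 → Feb 5, 1833: 31 days (January has 31).
Feb 5, 1833 → Mar 5, 1833: 28 days (February has 28).
Mar 5, 1833 → Apr 5, 1833: 31 days (March has 31).
Apr 5, 1833 → May 5, 1833: 30 days (April has 30).
May 5, 1833 → Jun 5, 1833: 31 days (May has 31).
Jun 5, 1833 → Jul 5, 1833: 30 days (June has 30).
Jul 5, 1833 → Jul 31, 1833: 26 days.
Total: 1487 days.

1487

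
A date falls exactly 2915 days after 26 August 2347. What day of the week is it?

Friday

Aug 26, 2347 is a Tuesday.
2915 mod 7 = 3, so 2915 days after a Tuesday is Tuesday + 3 = Friday.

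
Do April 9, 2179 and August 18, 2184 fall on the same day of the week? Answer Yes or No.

From Apr 9, 2179 to Aug 18, 2184 is 1958 days.
1958 mod 7 = 5, so they are different weekdays.
(Apr 9, 2179 is a Friday; Aug 18, 2184 is a Wednesday.)

No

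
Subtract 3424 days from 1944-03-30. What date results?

−366 (one year; includes Feb 29, 1944) → Mar 30, 1943 (3058 left).
−365 (one year) → Mar 30, 1942 (2693 left).
−365 (one year) → Mar 30, 1941 (2328 left).
−365 (one year) → Mar 30, 1940 (1963 left).
−366 (one year; includes Feb 29, 1940) → Mar 30, 1939 (1597 left).
−365 (one year) → Mar 30, 1938 (1232 left).
−365 (one year) → Mar 30, 1937 (867 left).
−365 (one year) → Mar 30, 1936 (502 left).
−366 (one year; includes Feb 29, 1936) → Mar 30, 1935 (136 left).
−30 → Feb 28, 1935 (end of Feb, 28 days; 106 left).
−28 → Jan 31, 1935 (end of Jan, 31 days; 78 left).
−31 → Dec 31, 1934 (end of Dec, 31 days; 47 left).
−31 → Nov 30, 1934 (end of Nov, 30 days; 16 left).
−16 → Nov 14, 1934.

November 14, 1934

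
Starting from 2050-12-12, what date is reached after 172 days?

Dec has 31 days: +20 → Jan 1, 2051 (152 left).
Jan has 31 days: +31 → Feb 1, 2051 (121 left).
Feb has 28 days: +28 → Mar 1, 2051 (93 left).
Mar has 31 days: +31 → Apr 1, 2051 (62 left).
Apr has 30 days: +30 → May 1, 2051 (32 left).
May has 31 days: +31 → Jun 1, 2051 (1 left).
+1 → Jun 2, 2051.

June 2, 2051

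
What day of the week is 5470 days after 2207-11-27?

First find the weekday of Nov 27, 2207. Doomsday rule: the anchor day for the 2200s is Friday. For year 07: 7÷12 = 0 r 7, and 7÷4 = 1, so 0+7+1 = 8.
Friday + 8 ≡ Saturday — that's 2207's doomsday.
In November the doomsday date is Nov 7.
Nov 27 is 20 days after Nov 7; 20 mod 7 = 6, so Saturday + 6 = Friday.
5470 mod 7 = 3, so 5470 days after a Friday is Friday + 3 = Monday.

Monday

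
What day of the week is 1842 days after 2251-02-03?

Tuesday

First find the weekday of Feb 3, 2251. Doomsday rule: the anchor day for the 2200s is Friday. For year 51: 51÷12 = 4 r 3, and 3÷4 = 0, so 4+3+0 = 7.
Friday + 7 ≡ Friday — that's 2251's doomsday.
In February the doomsday date is Feb 28 (2251 is not a leap year).
Feb 3 is 25 days before Feb 28; 25 mod 7 = 4, so Friday − 4 = Monday.
1842 mod 7 = 1, so 1842 days after a Monday is Monday + 1 = Tuesday.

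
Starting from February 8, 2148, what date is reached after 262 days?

October 27, 2148

Feb has 29 days: +22 → Mar 1, 2148 (240 left).
Mar has 31 days: +31 → Apr 1, 2148 (209 left).
Apr has 30 days: +30 → May 1, 2148 (179 left).
May has 31 days: +31 → Jun 1, 2148 (148 left).
Jun has 30 days: +30 → Jul 1, 2148 (118 left).
Jul has 31 days: +31 → Aug 1, 2148 (87 left).
Aug has 31 days: +31 → Sep 1, 2148 (56 left).
Sep has 30 days: +30 → Oct 1, 2148 (26 left).
+26 → Oct 27, 2148.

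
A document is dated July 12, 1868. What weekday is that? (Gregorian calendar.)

Sunday

Doomsday rule: the anchor day for the 1800s is Friday. For year 68: 68÷12 = 5 r 8, and 8÷4 = 2, so 5+8+2 = 15.
Friday + 15 ≡ Saturday — that's 1868's doomsday.
In July the doomsday date is Jul 11.
Jul 12 is 1 day after Jul 11; 1 mod 7 = 1, so Saturday + 1 = Sunday.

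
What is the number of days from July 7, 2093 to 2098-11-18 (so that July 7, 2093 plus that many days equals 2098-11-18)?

Jul 7, 2093 → Jul 7, 2094: 365 days.
Jul 7, 2094 → Jul 7, 2095: 365 days.
Jul 7, 2095 → Jul 7, 2096: 366 days (Feb 29, 2096 is in that span).
Jul 7, 2096 → Jul 7, 2097: 365 days.
Jul 7, 2097 → Jul 7, 2098: 365 days.
Jul 7, 2098 → Aug 7, 2098: 31 days (July has 31).
Aug 7, 2098 → Sep 7, 2098: 31 days (August has 31).
Sep 7, 2098 → Oct 7, 2098: 30 days (September has 30).
Oct 7, 2098 → Nov 7, 2098: 31 days (October has 31).
Nov 7, 2098 → Nov 18, 2098: 11 days.
Total: 1960 days.

1960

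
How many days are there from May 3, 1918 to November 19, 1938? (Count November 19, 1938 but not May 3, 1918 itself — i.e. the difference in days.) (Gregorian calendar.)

May 3, 1918 → May 3, 1919: 365 days.
May 3, 1919 → May 3, 1920: 366 days (Feb 29, 1920 is in that span).
May 3, 1920 → May 3, 1921: 365 days.
May 3, 1921 → May 3, 1922: 365 days.
May 3, 1922 → May 3, 1923: 365 days.
May 3, 1923 → May 3, 1924: 366 days (Feb 29, 1924 is in that span).
May 3, 1924 → May 3, 1925: 365 days.
May 3, 1925 → May 3, 1926: 365 days.
May 3, 1926 → May 3, 1927: 365 days.
May 3, 1927 → May 3, 1928: 366 days (Feb 29, 1928 is in that span).
May 3, 1928 → May 3, 1929: 365 days.
May 3, 1929 → May 3, 1930: 365 days.
May 3, 1930 → May 3, 1931: 365 days.
May 3, 1931 → May 3, 1932: 366 days (Feb 29, 1932 is in that span).
May 3, 1932 → May 3, 1933: 365 days.
May 3, 1933 → May 3, 1934: 365 days.
May 3, 1934 → May 3, 1935: 365 days.
May 3, 1935 → May 3, 1936: 366 days (Feb 29, 1936 is in that span).
May 3, 1936 → May 3, 1937: 365 days.
May 3, 1937 → May 3, 1938: 365 days.
May 3, 1938 → Jun 3, 1938: 31 days (May has 31).
Jun 3, 1938 → Jul 3, 1938: 30 days (June has 30).
Jul 3, 1938 → Aug 3, 1938: 31 days (July has 31).
Aug 3, 1938 → Sep 3, 1938: 31 days (August has 31).
Sep 3, 1938 → Oct 3, 1938: 30 days (September has 30).
Oct 3, 1938 → Nov 3, 1938: 31 days (October has 31).
Nov 3, 1938 → Nov 19, 1938: 16 days.
Total: 7505 days.

7505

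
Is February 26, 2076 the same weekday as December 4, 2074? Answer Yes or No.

From Dec 4, 2074 to Feb 26, 2076 is 449 days.
449 mod 7 = 1, so they are different weekdays.
(Dec 4, 2074 is a Tuesday; Feb 26, 2076 is a Wednesday.)

No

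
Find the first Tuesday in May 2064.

May 1, 2064 is a Thursday.
The first Tuesday is therefore May 6 (5 days later).

May 6, 2064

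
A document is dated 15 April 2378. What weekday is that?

Doomsday rule: the anchor day for the 2300s is Wednesday. For year 78: 78÷12 = 6 r 6, and 6÷4 = 1, so 6+6+1 = 13.
Wednesday + 13 ≡ Tuesday — that's 2378's doomsday.
In April the doomsday date is Apr 4.
Apr 15 is 11 days after Apr 4; 11 mod 7 = 4, so Tuesday + 4 = Saturday.

Saturday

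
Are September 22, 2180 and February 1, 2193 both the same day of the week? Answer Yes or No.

Yes

From Sep 22, 2180 to Feb 1, 2193 is 4515 days.
4515 mod 7 = 0, so they are the same weekday.
(Sep 22, 2180 is a Friday; Feb 1, 2193 is a Friday.)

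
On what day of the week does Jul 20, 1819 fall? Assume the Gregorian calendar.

Doomsday rule: the anchor day for the 1800s is Friday. For year 19: 19÷12 = 1 r 7, and 7÷4 = 1, so 1+7+1 = 9.
Friday + 9 ≡ Sunday — that's 1819's doomsday.
In July the doomsday date is Jul 11.
Jul 20 is 9 days after Jul 11; 9 mod 7 = 2, so Sunday + 2 = Tuesday.

Tuesday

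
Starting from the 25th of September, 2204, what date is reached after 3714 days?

November 26, 2214

+365 (one year) → Sep 25, 2205 (3349 left).
+365 (one year) → Sep 25, 2206 (2984 left).
+365 (one year) → Sep 25, 2207 (2619 left).
+366 (one year; includes Feb 29, 2208) → Sep 25, 2208 (2253 left).
+365 (one year) → Sep 25, 2209 (1888 left).
+365 (one year) → Sep 25, 2210 (1523 left).
+365 (one year) → Sep 25, 2211 (1158 left).
+366 (one year; includes Feb 29, 2212) → Sep 25, 2212 (792 left).
+365 (one year) → Sep 25, 2213 (427 left).
+365 (one year) → Sep 25, 2214 (62 left).
Sep has 30 days: +6 → Oct 1, 2214 (56 left).
Oct has 31 days: +31 → Nov 1, 2214 (25 left).
+25 → Nov 26, 2214.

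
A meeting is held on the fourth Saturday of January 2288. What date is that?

January 1, 2288 is a Sunday.
The first Saturday is therefore January 7 (6 days later).
The fourth Saturday is 7 + 3×7 = January 28.

January 28, 2288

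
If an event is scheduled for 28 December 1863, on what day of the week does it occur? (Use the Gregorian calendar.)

Doomsday rule: the anchor day for the 1800s is Friday. For year 63: 63÷12 = 5 r 3, and 3÷4 = 0, so 5+3+0 = 8.
Friday + 8 ≡ Saturday — that's 1863's doomsday.
In December the doomsday date is Dec 12.
Dec 28 is 16 days after Dec 12; 16 mod 7 = 2, so Saturday + 2 = Monday.

Monday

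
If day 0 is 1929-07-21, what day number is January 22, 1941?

4203

Jul 21, 1929 → Jul 21, 1930: 365 days.
Jul 21, 1930 → Jul 21, 1931: 365 days.
Jul 21, 1931 → Jul 21, 1932: 366 days (Feb 29, 1932 is in that span).
Jul 21, 1932 → Jul 21, 1933: 365 days.
Jul 21, 1933 → Jul 21, 1934: 365 days.
Jul 21, 1934 → Jul 21, 1935: 365 days.
Jul 21, 1935 → Jul 21, 1936: 366 days (Feb 29, 1936 is in that span).
Jul 21, 1936 → Jul 21, 1937: 365 days.
Jul 21, 1937 → Jul 21, 1938: 365 days.
Jul 21, 1938 → Jul 21, 1939: 365 days.
Jul 21, 1939 → Jul 21, 1940: 366 days (Feb 29, 1940 is in that span).
Jul 21, 1940 → Aug 21, 1940: 31 days (July has 31).
Aug 21, 1940 → Sep 21, 1940: 31 days (August has 31).
Sep 21, 1940 → Oct 21, 1940: 30 days (September has 30).
Oct 21, 1940 → Nov 21, 1940: 31 days (October has 31).
Nov 21, 1940 → Dec 21, 1940: 30 days (November has 30).
Dec 21, 1940 → Jan 21, 1941: 31 days (December has 31).
Jan 21, 1941 → Jan 22, 1941: 1 days.
Total: 4203 days.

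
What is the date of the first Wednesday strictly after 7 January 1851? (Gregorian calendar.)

Jan 7, 1851 is a Tuesday.
From Tuesday to the next Wednesday is 1 day.
Jan 7, 1851 + 1 = Jan 8, 1851.

January 8, 1851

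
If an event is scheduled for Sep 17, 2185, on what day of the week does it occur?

Saturday

Doomsday rule: the anchor day for the 2100s is Sunday. For year 85: 85÷12 = 7 r 1, and 1÷4 = 0, so 7+1+0 = 8.
Sunday + 8 ≡ Monday — that's 2185's doomsday.
In September the doomsday date is Sep 5.
Sep 17 is 12 days after Sep 5; 12 mod 7 = 5, so Monday + 5 = Saturday.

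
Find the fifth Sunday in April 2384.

April 1, 2384 is a Sunday.
The first Sunday is therefore April 1 (same day).
The fifth Sunday is 1 + 4×7 = April 29.

April 29, 2384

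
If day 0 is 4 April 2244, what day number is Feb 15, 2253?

Apr 4, 2244 → Apr 4, 2245: 365 days.
Apr 4, 2245 → Apr 4, 2246: 365 days.
Apr 4, 2246 → Apr 4, 2247: 365 days.
Apr 4, 2247 → Apr 4, 2248: 366 days (Feb 29, 2248 is in that span).
Apr 4, 2248 → Apr 4, 2249: 365 days.
Apr 4, 2249 → Apr 4, 2250: 365 days.
Apr 4, 2250 → Apr 4, 2251: 365 days.
Apr 4, 2251 → Apr 4, 2252: 366 days (Feb 29, 2252 is in that span).
Apr 4, 2252 → May 4, 2252: 30 days (April has 30).
May 4, 2252 → Jun 4, 2252: 31 days (May has 31).
Jun 4, 2252 → Jul 4, 2252: 30 days (June has 30).
Jul 4, 2252 → Aug 4, 2252: 31 days (July has 31).
Aug 4, 2252 → Sep 4, 2252: 31 days (August has 31).
Sep 4, 2252 → Oct 4, 2252: 30 days (September has 30).
Oct 4, 2252 → Nov 4, 2252: 31 days (October has 31).
Nov 4, 2252 → Dec 4, 2252: 30 days (November has 30).
Dec 4, 2252 → Jan 4, 2253: 31 days (December has 31).
Jan 4, 2253 → Feb 4, 2253: 31 days (January has 31).
Feb 4, 2253 → Feb 15, 2253: 11 days.
Total: 3239 days.

3239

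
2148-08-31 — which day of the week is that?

Saturday

Doomsday rule: the anchor day for the 2100s is Sunday. For year 48: 48÷12 = 4 r 0, and 0÷4 = 0, so 4+0+0 = 4.
Sunday + 4 ≡ Thursday — that's 2148's doomsday.
In August the doomsday date is Aug 8.
Aug 31 is 23 days after Aug 8; 23 mod 7 = 2, so Thursday + 2 = Saturday.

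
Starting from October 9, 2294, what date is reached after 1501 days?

+365 (one year) → Oct 9, 2295 (1136 left).
+366 (one year; includes Feb 29, 2296) → Oct 9, 2296 (770 left).
+365 (one year) → Oct 9, 2297 (405 left).
+365 (one year) → Oct 9, 2298 (40 left).
Oct has 31 days: +23 → Nov 1, 2298 (17 left).
+17 → Nov 18, 2298.

November 18, 2298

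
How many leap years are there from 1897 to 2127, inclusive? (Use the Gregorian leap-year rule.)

55

Multiples of 4 in [1897,2127]: 57.
Of those, multiples of 100: 3 (not leap unless ÷400).
Multiples of 400: 1.
Leap years = 57 − 3 + 1 = 55.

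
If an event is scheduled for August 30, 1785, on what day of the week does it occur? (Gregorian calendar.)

Doomsday rule: the anchor day for the 1700s is Sunday. For year 85: 85÷12 = 7 r 1, and 1÷4 = 0, so 7+1+0 = 8.
Sunday + 8 ≡ Monday — that's 1785's doomsday.
In August the doomsday date is Aug 8.
Aug 30 is 22 days after Aug 8; 22 mod 7 = 1, so Monday + 1 = Tuesday.

Tuesday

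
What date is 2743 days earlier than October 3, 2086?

March 31, 2079

−365 (one year) → Oct 3, 2085 (2378 left).
−365 (one year) → Oct 3, 2084 (2013 left).
−366 (one year; includes Feb 29, 2084) → Oct 3, 2083 (1647 left).
−365 (one year) → Oct 3, 2082 (1282 left).
−365 (one year) → Oct 3, 2081 (917 left).
−365 (one year) → Oct 3, 2080 (552 left).
−366 (one year; includes Feb 29, 2080) → Oct 3, 2079 (186 left).
−3 → Sep 30, 2079 (end of Sep, 30 days; 183 left).
−30 → Aug 31, 2079 (end of Aug, 31 days; 153 left).
−31 → Jul 31, 2079 (end of Jul, 31 days; 122 left).
−31 → Jun 30, 2079 (end of Jun, 30 days; 91 left).
−30 → May 31, 2079 (end of May, 31 days; 61 left).
−31 → Apr 30, 2079 (end of Apr, 30 days; 30 left).
−30 → Mar 31, 2079 (end of Mar, 31 days; 0 left).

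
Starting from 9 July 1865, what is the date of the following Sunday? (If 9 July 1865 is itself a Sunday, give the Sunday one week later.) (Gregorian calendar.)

Jul 9, 1865 is a Sunday.
From Sunday to the next Sunday is 7 days.
Jul 9, 1865 + 7 = Jul 16, 1865.

July 16, 1865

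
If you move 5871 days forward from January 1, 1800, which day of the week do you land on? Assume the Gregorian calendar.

First find the weekday of Jan 1, 1800. Doomsday rule: the anchor day for the 1800s is Friday. For year 00: 0÷12 = 0 r 0, and 0÷4 = 0, so 0+0+0 = 0.
Friday + 0 ≡ Friday — that's 1800's doomsday.
In January the doomsday date is Jan 3 (1800 is not a leap year (divisible by 100 but not 400)).
Jan 1 is 2 days before Jan 3; 2 mod 7 = 2, so Friday − 2 = Wednesday.
5871 mod 7 = 5, so 5871 days after a Wednesday is Wednesday + 5 = Monday.

Monday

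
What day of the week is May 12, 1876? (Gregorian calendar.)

Doomsday rule: the anchor day for the 1800s is Friday. For year 76: 76÷12 = 6 r 4, and 4÷4 = 1, so 6+4+1 = 11.
Friday + 11 ≡ Tuesday — that's 1876's doomsday.
In May the doomsday date is May 9.
May 12 is 3 days after May 9; 3 mod 7 = 3, so Tuesday + 3 = Friday.

Friday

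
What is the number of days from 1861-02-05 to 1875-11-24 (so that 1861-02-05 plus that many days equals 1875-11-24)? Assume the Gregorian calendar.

Feb 5, 1861 → Feb 5, 1862: 365 days.
Feb 5, 1862 → Feb 5, 1863: 365 days.
Feb 5, 1863 → Feb 5, 1864: 365 days.
Feb 5, 1864 → Feb 5, 1865: 366 days (Feb 29, 1864 is in that span).
Feb 5, 1865 → Feb 5, 1866: 365 days.
Feb 5, 1866 → Feb 5, 1867: 365 days.
Feb 5, 1867 → Feb 5, 1868: 365 days.
Feb 5, 1868 → Feb 5, 1869: 366 days (Feb 29, 1868 is in that span).
Feb 5, 1869 → Feb 5, 1870: 365 days.
Feb 5, 1870 → Feb 5, 1871: 365 days.
Feb 5, 1871 → Feb 5, 1872: 365 days.
Feb 5, 1872 → Feb 5, 1873: 366 days (Feb 29, 1872 is in that span).
Feb 5, 1873 → Feb 5, 1874: 365 days.
Feb 5, 1874 → Feb 5, 1875: 365 days.
Feb 5, 1875 → Mar 5, 1875: 28 days (February has 28).
Mar 5, 1875 → Apr 5, 1875: 31 days (March has 31).
Apr 5, 1875 → May 5, 1875: 30 days (April has 30).
May 5, 1875 → Jun 5, 1875: 31 days (May has 31).
Jun 5, 1875 → Jul 5, 1875: 30 days (June has 30).
Jul 5, 1875 → Aug 5, 1875: 31 days (July has 31).
Aug 5, 1875 → Sep 5, 1875: 31 days (August has 31).
Sep 5, 1875 → Oct 5, 1875: 30 days (September has 30).
Oct 5, 1875 → Nov 5, 1875: 31 days (October has 31).
Nov 5, 1875 → Nov 24, 1875: 19 days.
Total: 5405 days.

5405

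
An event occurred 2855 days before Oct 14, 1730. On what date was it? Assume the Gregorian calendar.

−365 (one year) → Oct 14, 1729 (2490 left).
−365 (one year) → Oct 14, 1728 (2125 left).
−366 (one year; includes Feb 29, 1728) → Oct 14, 1727 (1759 left).
−365 (one year) → Oct 14, 1726 (1394 left).
−365 (one year) → Oct 14, 1725 (1029 left).
−365 (one year) → Oct 14, 1724 (664 left).
−366 (one year; includes Feb 29, 1724) → Oct 14, 1723 (298 left).
−14 → Sep 30, 1723 (end of Sep, 30 days; 284 left).
−30 → Aug 31, 1723 (end of Aug, 31 days; 254 left).
−31 → Jul 31, 1723 (end of Jul, 31 days; 223 left).
−31 → Jun 30, 1723 (end of Jun, 30 days; 192 left).
−30 → May 31, 1723 (end of May, 31 days; 162 left).
−31 → Apr 30, 1723 (end of Apr, 30 days; 131 left).
−30 → Mar 31, 1723 (end of Mar, 31 days; 101 left).
−31 → Feb 28, 1723 (end of Feb, 28 days; 70 left).
−28 → Jan 31, 1723 (end of Jan, 31 days; 42 left).
−31 → Dec 31, 1722 (end of Dec, 31 days; 11 left).
−11 → Dec 20, 1722.

December 20, 1722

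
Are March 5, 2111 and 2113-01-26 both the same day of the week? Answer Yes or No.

From Mar 5, 2111 to Jan 26, 2113 is 693 days.
693 mod 7 = 0, so they are the same weekday.
(Mar 5, 2111 is a Thursday; Jan 26, 2113 is a Thursday.)

Yes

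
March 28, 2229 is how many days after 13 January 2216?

Jan 13, 2216 → Jan 13, 2217: 366 days (Feb 29, 2216 is in that span).
Jan 13, 2217 → Jan 13, 2218: 365 days.
Jan 13, 2218 → Jan 13, 2219: 365 days.
Jan 13, 2219 → Jan 13, 2220: 365 days.
Jan 13, 2220 → Jan 13, 2221: 366 days (Feb 29, 2220 is in that span).
Jan 13, 2221 → Jan 13, 2222: 365 days.
Jan 13, 2222 → Jan 13, 2223: 365 days.
Jan 13, 2223 → Jan 13, 2224: 365 days.
Jan 13, 2224 → Jan 13, 2225: 366 days (Feb 29, 2224 is in that span).
Jan 13, 2225 → Jan 13, 2226: 365 days.
Jan 13, 2226 → Jan 13, 2227: 365 days.
Jan 13, 2227 → Jan 13, 2228: 365 days.
Jan 13, 2228 → Jan 13, 2229: 366 days (Feb 29, 2228 is in that span).
Jan 13, 2229 → Feb 13, 2229: 31 days (January has 31).
Feb 13, 2229 → Mar 13, 2229: 28 days (February has 28).
Mar 13, 2229 → Mar 28, 2229: 15 days.
Total: 4823 days.

4823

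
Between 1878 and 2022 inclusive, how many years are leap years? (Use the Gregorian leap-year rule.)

35

Multiples of 4 in [1878,2022]: 36.
Of those, multiples of 100: 2 (not leap unless ÷400).
Multiples of 400: 1.
Leap years = 36 − 2 + 1 = 35.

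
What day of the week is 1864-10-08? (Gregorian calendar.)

January 1, 1864 is a Friday.
Jan 1, 1864 → Feb 1, 1864: 31 days (January has 31).
Feb 1, 1864 → Mar 1, 1864: 29 days (February has 29).
Mar 1, 1864 → Apr 1, 1864: 31 days (March has 31).
Apr 1, 1864 → May 1, 1864: 30 days (April has 30).
May 1, 1864 → Jun 1, 1864: 31 days (May has 31).
Jun 1, 1864 → Jul 1, 1864: 30 days (June has 30).
Jul 1, 1864 → Aug 1, 1864: 31 days (July has 31).
Aug 1, 1864 → Sep 1, 1864: 31 days (August has 31).
Sep 1, 1864 → Oct 1, 1864: 30 days (September has 30).
Oct 1, 1864 → Oct 8, 1864: 7 days.
Total: 281 days.
281 mod 7 = 1, so Friday + 1 = Saturday.

Saturday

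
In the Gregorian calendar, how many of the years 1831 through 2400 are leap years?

139

Multiples of 4 in [1831,2400]: 143.
Of those, multiples of 100: 6 (not leap unless ÷400).
Multiples of 400: 2.
Leap years = 143 − 6 + 2 = 139.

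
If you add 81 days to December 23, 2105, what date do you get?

March 14, 2106

Dec has 31 days: +9 → Jan 1, 2106 (72 left).
Jan has 31 days: +31 → Feb 1, 2106 (41 left).
Feb has 28 days: +28 → Mar 1, 2106 (13 left).
+13 → Mar 14, 2106.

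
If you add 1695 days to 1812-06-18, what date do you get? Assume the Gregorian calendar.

February 7, 1817

+365 (one year) → Jun 18, 1813 (1330 left).
+365 (one year) → Jun 18, 1814 (965 left).
+365 (one year) → Jun 18, 1815 (600 left).
+366 (one year; includes Feb 29, 1816) → Jun 18, 1816 (234 left).
Jun has 30 days: +13 → Jul 1, 1816 (221 left).
Jul has 31 days: +31 → Aug 1, 1816 (190 left).
Aug has 31 days: +31 → Sep 1, 1816 (159 left).
Sep has 30 days: +30 → Oct 1, 1816 (129 left).
Oct has 31 days: +31 → Nov 1, 1816 (98 left).
Nov has 30 days: +30 → Dec 1, 1816 (68 left).
Dec has 31 days: +31 → Jan 1, 1817 (37 left).
Jan has 31 days: +31 → Feb 1, 1817 (6 left).
+6 → Feb 7, 1817.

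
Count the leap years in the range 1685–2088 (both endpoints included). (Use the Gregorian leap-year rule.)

98

Multiples of 4 in [1685,2088]: 101.
Of those, multiples of 100: 4 (not leap unless ÷400).
Multiples of 400: 1.
Leap years = 101 − 4 + 1 = 98.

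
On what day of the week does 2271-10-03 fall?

Doomsday rule: the anchor day for the 2200s is Friday. For year 71: 71÷12 = 5 r 11, and 11÷4 = 2, so 5+11+2 = 18.
Friday + 18 ≡ Tuesday — that's 2271's doomsday.
In October the doomsday date is Oct 10.
Oct 3 is 7 days before Oct 10; 7 mod 7 = 0, so Tuesday − 0 = Tuesday.

Tuesday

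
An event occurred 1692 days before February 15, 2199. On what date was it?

−365 (one year) → Feb 15, 2198 (1327 left).
−365 (one year) → Feb 15, 2197 (962 left).
−366 (one year; includes Feb 29, 2196) → Feb 15, 2196 (596 left).
−365 (one year) → Feb 15, 2195 (231 left).
−15 → Jan 31, 2195 (end of Jan, 31 days; 216 left).
−31 → Dec 31, 2194 (end of Dec, 31 days; 185 left).
−31 → Nov 30, 2194 (end of Nov, 30 days; 154 left).
−30 → Oct 31, 2194 (end of Oct, 31 days; 124 left).
−31 → Sep 30, 2194 (end of Sep, 30 days; 93 left).
−30 → Aug 31, 2194 (end of Aug, 31 days; 63 left).
−31 → Jul 31, 2194 (end of Jul, 31 days; 32 left).
−31 → Jun 30, 2194 (end of Jun, 30 days; 1 left).
−1 → Jun 29, 2194.

June 29, 2194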